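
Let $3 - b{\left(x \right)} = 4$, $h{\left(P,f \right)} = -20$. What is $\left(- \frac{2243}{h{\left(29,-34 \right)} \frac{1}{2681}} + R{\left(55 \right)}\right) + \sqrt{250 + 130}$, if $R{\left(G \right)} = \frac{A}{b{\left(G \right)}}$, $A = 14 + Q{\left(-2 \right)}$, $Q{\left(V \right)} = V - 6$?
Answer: $\frac{6013363}{20} + 2 \sqrt{95} \approx 3.0069 \cdot 10^{5}$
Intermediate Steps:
$Q{\left(V \right)} = -6 + V$ ($Q{\left(V \right)} = V - 6 = -6 + V$)
$b{\left(x \right)} = -1$ ($b{\left(x \right)} = 3 - 4 = -1$)
$A = 6$ ($A = 14 - 8 = 6$)
$R{\left(G \right)} = -6$ ($R{\left(G \right)} = \frac{6}{-1} = 6 \left(-1\right) = -6$)
$\left(- \frac{2243}{h{\left(29,-34 \right)} \frac{1}{2681}} + R{\left(55 \right)}\right) + \sqrt{250 + 130} = \left(- \frac{2243}{\left(-20\right) \frac{1}{2681}} - 6\right) + \sqrt{250 + 130} = \left(- \frac{2243}{\left(-20\right) \frac{1}{2681}} - 6\right) + \sqrt{380} = \left(- \frac{2243}{- \frac{20}{2681}} - 6\right) + 2 \sqrt{95} = \left(\left(-2243\right) \left(- \frac{2681}{20}\right) - 6\right) + 2 \sqrt{95} = \left(\frac{6013483}{20} - 6\right) + 2 \sqrt{95} = \frac{6013363}{20} + 2 \sqrt{95}$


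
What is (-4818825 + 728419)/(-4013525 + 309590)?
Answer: 4090406/3703935 ≈ 1.1043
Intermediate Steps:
(-4818825 + 728419)/(-4013525 + 309590) = -4090406/(-3703935) = -4090406*(-1/3703935) = 4090406/3703935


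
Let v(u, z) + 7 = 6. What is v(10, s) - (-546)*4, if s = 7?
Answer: 2183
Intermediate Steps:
v(u, z) = -1 (v(u, z) = -7 + 6 = -1)
v(10, s) - (-546)*4 = -1 - (-546)*4 = -1 - 91*(-24) = -1 + 2184 = 2183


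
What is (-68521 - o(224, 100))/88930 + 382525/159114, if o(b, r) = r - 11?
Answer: 2310113671/1415000802 ≈ 1.6326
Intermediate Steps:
o(b, r) = -11 + r
(-68521 - o(224, 100))/88930 + 382525/159114 = (-68521 - (-11 + 100))/88930 + 382525/159114 = (-68521 - 1*89)*(1/88930) + 382525*(1/159114) = (-68521 - 89)*(1/88930) + 382525/159114 = -68610*1/88930 + 382525/159114 = -6861/8893 + 382525/159114 = 2310113671/1415000802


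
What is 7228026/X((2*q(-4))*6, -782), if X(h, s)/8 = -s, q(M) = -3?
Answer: 9243/8 ≈ 1155.4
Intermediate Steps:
X(h, s) = -8*s (X(h, s) = 8*(-s) = -8*s)
7228026/X((2*q(-4))*6, -782) = 7228026/((-8*(-782))) = 7228026/6256 = 7228026*(1/6256) = 9243/8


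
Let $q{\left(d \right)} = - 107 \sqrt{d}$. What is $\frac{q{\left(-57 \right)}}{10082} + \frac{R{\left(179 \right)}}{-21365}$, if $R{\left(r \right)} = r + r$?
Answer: $- \frac{358}{21365} - \frac{107 i \sqrt{57}}{10082} \approx -0.016756 - 0.080126 i$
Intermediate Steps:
$q{\left(d \right)} = - 107 \sqrt{d}$
$R{\left(r \right)} = 2 r$
$\frac{q{\left(-57 \right)}}{10082} + \frac{R{\left(179 \right)}}{-21365} = \frac{\left(-107\right) \sqrt{-57}}{10082} + \frac{2 \cdot 179}{-21365} = - 107 i \sqrt{57} \cdot \frac{1}{10082} + 358 \left(- \frac{1}{21365}\right) = - 107 i \sqrt{57} \cdot \frac{1}{10082} - \frac{358}{21365} = - \frac{107 i \sqrt{57}}{10082} - \frac{358}{21365} = - \frac{358}{21365} - \frac{107 i \sqrt{57}}{10082}$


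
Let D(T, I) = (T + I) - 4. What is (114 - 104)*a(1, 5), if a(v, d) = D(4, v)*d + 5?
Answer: 100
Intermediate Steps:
D(T, I) = -4 + I + T (D(T, I) = (I + T) - 4 = -4 + I + T)
a(v, d) = 5 + d*v (a(v, d) = (-4 + v + 4)*d + 5 = v*d + 5 = d*v + 5 = 5 + d*v)
(114 - 104)*a(1, 5) = (114 - 104)*(5 + 5*1) = 10*(5 + 5) = 10*10 = 100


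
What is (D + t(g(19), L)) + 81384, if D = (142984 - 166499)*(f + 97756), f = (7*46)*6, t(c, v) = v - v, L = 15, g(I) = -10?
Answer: -2344081936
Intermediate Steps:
t(c, v) = 0
f = 1932 (f = 322*6 = 1932)
D = -2344163320 (D = (142984 - 166499)*(1932 + 97756) = -23515*99688 = -2344163320)
(D + t(g(19), L)) + 81384 = (-2344163320 + 0) + 81384 = -2344163320 + 81384 = -2344081936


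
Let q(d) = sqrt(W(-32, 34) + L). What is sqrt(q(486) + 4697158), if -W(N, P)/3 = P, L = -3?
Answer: sqrt(4697158 + I*sqrt(105)) ≈ 2167.3 + 0.e-3*I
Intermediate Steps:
W(N, P) = -3*P
q(d) = I*sqrt(105) (q(d) = sqrt(-3*34 - 3) = sqrt(-102 - 3) = sqrt(-105) = I*sqrt(105))
sqrt(q(486) + 4697158) = sqrt(I*sqrt(105) + 4697158) = sqrt(4697158 + I*sqrt(105))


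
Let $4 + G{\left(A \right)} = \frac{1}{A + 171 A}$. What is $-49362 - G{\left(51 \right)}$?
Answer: $- \frac{432968377}{8772} \approx -49358.0$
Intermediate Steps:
$G{\left(A \right)} = -4 + \frac{1}{172 A}$ ($G{\left(A \right)} = -4 + \frac{1}{A + 171 A} = -4 + \frac{1}{172 A}$)
$-49362 - G{\left(51 \right)} = -49362 - \left(-4 + \frac{1}{172 \cdot 51}\right) = -49362 - \left(-4 + \frac{1}{172} \cdot \frac{1}{51}\right) = -49362 - \left(-4 + \frac{1}{8772}\right) = -49362 - - \frac{35087}{8772} = -49362 + \frac{35087}{8772} = - \frac{432968377}{8772}$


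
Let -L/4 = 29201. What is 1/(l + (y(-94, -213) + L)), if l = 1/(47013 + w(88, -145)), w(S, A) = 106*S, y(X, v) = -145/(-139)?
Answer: -7831399/914730559212 ≈ -8.5614e-6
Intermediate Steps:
y(X, v) = 145/139 (y(X, v) = -145*(-1/139) = 145/139)
L = -116804 (L = -4*29201 = -116804)
l = 1/56341 (l = 1/(47013 + 106*88) = 1/(47013 + 9328) = 1/56341 ≈ 1.7749e-5)
1/(l + (y(-94, -213) + L)) = 1/(1/56341 + (145/139 - 116804)) = 1/(1/56341 - 16235611/139) = 1/(-914730559212/7831399) = -7831399/914730559212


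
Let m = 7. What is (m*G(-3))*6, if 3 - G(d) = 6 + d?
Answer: 0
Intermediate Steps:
G(d) = -3 - d (G(d) = 3 - (6 + d) = 3 + (-6 - d) = -3 - d)
(m*G(-3))*6 = (7*(-3 - 1*(-3)))*6 = (7*(-3 + 3))*6 = (7*0)*6 = 0*6 = 0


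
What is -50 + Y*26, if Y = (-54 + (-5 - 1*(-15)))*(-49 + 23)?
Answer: 29694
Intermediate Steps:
Y = 1144 (Y = (-54 + (-5 + 15))*(-26) = (-54 + 10)*(-26) = -44*(-26) = 1144)
-50 + Y*26 = -50 + 1144*26 = -50 + 29744 = 29694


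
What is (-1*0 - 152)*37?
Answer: -5624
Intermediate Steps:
(-1*0 - 152)*37 = (0 - 152)*37 = -152*37 = -5624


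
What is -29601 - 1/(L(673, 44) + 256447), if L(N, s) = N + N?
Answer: -7630930594/257793 ≈ -29601.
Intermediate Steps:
L(N, s) = 2*N
-29601 - 1/(L(673, 44) + 256447) = -29601 - 1/(2*673 + 256447) = -29601 - 1/(1346 + 256447) = -29601 - 1/257793 = -7630930594/257793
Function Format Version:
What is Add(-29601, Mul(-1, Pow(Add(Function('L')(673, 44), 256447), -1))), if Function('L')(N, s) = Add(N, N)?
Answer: Rational(-7630930594, 257793) ≈ -29601.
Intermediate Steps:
Function('L')(N, s) = Mul(2, N)
Add(-29601, Mul(-1, Pow(Add(Function('L')(673, 44), 256447), -1))) = Add(-29601, Mul(-1, Pow(Add(Mul(2, 673), 256447), -1))) = Add(-29601, Mul(-1, Pow(Add(1346, 256447), -1))) = Add(-29601, Mul(-1, Pow(257793, -1))) = Add(-29601, Mul(-1, Rational(1, 257793))) = Add(-29601, Rational(-1, 257793)) = Rational(-7630930594, 257793)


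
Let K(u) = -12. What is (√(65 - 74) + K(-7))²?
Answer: 135 - 72*I ≈ 135.0 - 72.0*I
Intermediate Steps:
(√(65 - 74) + K(-7))² = (√(65 - 74) - 12)² = (√(-9) - 12)² = (3*I - 12)² = (-12 + 3*I)²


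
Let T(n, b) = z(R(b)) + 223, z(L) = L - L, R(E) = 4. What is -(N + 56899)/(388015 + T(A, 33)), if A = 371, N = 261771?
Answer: -159335/194119 ≈ -0.82081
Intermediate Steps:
z(L) = 0
T(n, b) = 223 (T(n, b) = 0 + 223 = 223)
-(N + 56899)/(388015 + T(A, 33)) = -(261771 + 56899)/(388015 + 223) = -318670/388238 = -1*159335/194119 = -159335/194119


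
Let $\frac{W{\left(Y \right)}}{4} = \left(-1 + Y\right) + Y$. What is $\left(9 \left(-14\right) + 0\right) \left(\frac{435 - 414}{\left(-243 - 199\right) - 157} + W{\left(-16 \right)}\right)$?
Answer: $\frac{9965214}{599} \approx 16636.0$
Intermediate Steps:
$W{\left(Y \right)} = -4 + 8 Y$ ($W{\left(Y \right)} = 4 \left(\left(-1 + Y\right) + Y\right) = 4 \left(-1 + 2 Y\right) = -4 + 8 Y$)
$\left(9 \left(-14\right) + 0\right) \left(\frac{435 - 414}{\left(-243 - 199\right) - 157} + W{\left(-16 \right)}\right) = \left(9 \left(-14\right) + 0\right) \left(\frac{435 - 414}{\left(-243 - 199\right) - 157} + \left(-4 + 8 \left(-16\right)\right)\right) = \left(-126 + 0\right) \left(\frac{21}{\left(-243 - 199\right) - 157} - 132\right) = - 126 \left(\frac{21}{-442 - 157} - 132\right) = - 126 \left(\frac{21}{-599} - 132\right) = - 126 \left(21 \left(- \frac{1}{599}\right) - 132\right) = - 126 \left(- \frac{21}{599} - 132\right) = \left(-126\right) \left(- \frac{79089}{599}\right) = \frac{9965214}{599}$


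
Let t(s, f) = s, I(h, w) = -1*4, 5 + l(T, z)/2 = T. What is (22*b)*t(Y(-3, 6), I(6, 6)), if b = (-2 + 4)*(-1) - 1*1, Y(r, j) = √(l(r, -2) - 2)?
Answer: -198*I*√2 ≈ -280.01*I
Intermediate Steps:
l(T, z) = -10 + 2*T
I(h, w) = -4
Y(r, j) = √(-12 + 2*r) (Y(r, j) = √((-10 + 2*r) - 2) = √(-12 + 2*r))
b = -3 (b = 2*(-1) - 1 = -2 - 1 = -3)
(22*b)*t(Y(-3, 6), I(6, 6)) = (22*(-3))*√(-12 + 2*(-3)) = -66*√(-12 - 6) = -198*I*√2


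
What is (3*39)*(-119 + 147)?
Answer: 3276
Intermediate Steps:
(3*39)*(-119 + 147) = 117*28 = 3276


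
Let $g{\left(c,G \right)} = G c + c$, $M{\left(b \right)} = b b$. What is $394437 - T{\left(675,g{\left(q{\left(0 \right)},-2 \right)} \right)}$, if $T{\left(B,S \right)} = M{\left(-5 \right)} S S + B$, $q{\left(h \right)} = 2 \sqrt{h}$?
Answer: $393762$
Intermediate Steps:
$M{\left(b \right)} = b^{2}$
$g{\left(c,G \right)} = c + G c$
$T{\left(B,S \right)} = B + 25 S^{2}$ ($T{\left(B,S \right)} = \left(-5\right)^{2} S S + B = 25 S^{2} + B = B + 25 S^{2}$)
$394437 - T{\left(675,g{\left(q{\left(0 \right)},-2 \right)} \right)} = 394437 - \left(675 + 25 \left(2 \sqrt{0} \left(1 - 2\right)\right)^{2}\right) = 394437 - \left(675 + 25 \left(2 \cdot 0 \left(-1\right)\right)^{2}\right) = 394437 - \left(675 + 25 \left(0 \left(-1\right)\right)^{2}\right) = 394437 - \left(675 + 25 \cdot 0^{2}\right) = 394437 - \left(675 + 25 \cdot 0\right) = 394437 - \left(675 + 0\right) = 394437 - 675 = 393762$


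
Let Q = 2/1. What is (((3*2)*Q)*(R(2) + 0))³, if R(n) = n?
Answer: 13824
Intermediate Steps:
Q = 2 (Q = 2*1 = 2)
(((3*2)*Q)*(R(2) + 0))³ = (((3*2)*2)*(2 + 0))³ = ((6*2)*2)³ = (12*2)³ = 24³ = 13824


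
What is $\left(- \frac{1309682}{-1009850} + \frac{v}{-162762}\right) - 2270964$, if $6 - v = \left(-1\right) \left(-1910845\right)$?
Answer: $- \frac{186632661085034483}{82182602850} \approx -2.271 \cdot 10^{6}$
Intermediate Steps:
$v = -1910839$ ($v = 6 - \left(-1\right) \left(-1910845\right) = 6 - 1910845 = -1910839$)
$\left(- \frac{1309682}{-1009850} + \frac{v}{-162762}\right) - 2270964 = \left(- \frac{1309682}{-1009850} - \frac{1910839}{-162762}\right) - 2270964 = \left(\left(-1309682\right) \left(- \frac{1}{1009850}\right) - - \frac{1910839}{162762}\right) - 2270964 = \left(\frac{654841}{504925} + \frac{1910839}{162762}\right) - 2270964 = \frac{1071413612917}{82182602850} - 2270964 = - \frac{186632661085034483}{82182602850}$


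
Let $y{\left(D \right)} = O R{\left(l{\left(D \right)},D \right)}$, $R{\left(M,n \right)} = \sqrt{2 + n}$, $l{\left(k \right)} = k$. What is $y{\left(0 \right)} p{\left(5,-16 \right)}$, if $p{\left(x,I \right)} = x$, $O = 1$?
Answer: $5 \sqrt{2} \approx 7.0711$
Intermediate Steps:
$y{\left(D \right)} = \sqrt{2 + D}$ ($y{\left(D \right)} = 1 \sqrt{2 + D} = \sqrt{2 + D}$)
$y{\left(0 \right)} p{\left(5,-16 \right)} = \sqrt{2 + 0} \cdot 5 = \sqrt{2} \cdot 5 = 5 \sqrt{2}$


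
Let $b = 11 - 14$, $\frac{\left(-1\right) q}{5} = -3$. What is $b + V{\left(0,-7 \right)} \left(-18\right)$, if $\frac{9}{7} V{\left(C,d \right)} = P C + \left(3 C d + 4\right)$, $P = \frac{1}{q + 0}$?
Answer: $-59$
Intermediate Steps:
$q = 15$ ($q = \left(-5\right) \left(-3\right) = 15$)
$b = -3$
$P = \frac{1}{15}$ ($P = \frac{1}{15 + 0} = \frac{1}{15} \approx 0.066667$)
$V{\left(C,d \right)} = \frac{28}{9} + \frac{7 C}{135} + \frac{7 C d}{3}$ ($V{\left(C,d \right)} = \frac{7 \left(\frac{C}{15} + \left(3 C d + 4\right)\right)}{9} = \frac{7 \left(\frac{C}{15} + \left(4 + 3 C d\right)\right)}{9} = \frac{7 \left(4 + \frac{C}{15} + 3 C d\right)}{9} = \frac{28}{9} + \frac{7 C}{135} + \frac{7 C d}{3}$)
$b + V{\left(0,-7 \right)} \left(-18\right) = -3 + \left(\frac{28}{9} + \frac{7}{135} \cdot 0 + \frac{7}{3} \cdot 0 \left(-7\right)\right) \left(-18\right) = -3 + \left(\frac{28}{9} + 0 + 0\right) \left(-18\right) = -3 + \frac{28}{9} \left(-18\right) = -3 - 56 = -59$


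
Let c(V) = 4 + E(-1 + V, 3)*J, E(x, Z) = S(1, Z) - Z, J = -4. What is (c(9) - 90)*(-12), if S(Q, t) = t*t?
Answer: 1320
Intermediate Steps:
S(Q, t) = t²
E(x, Z) = Z² - Z
c(V) = -20 (c(V) = 4 + (3*(-1 + 3))*(-4) = 4 + (3*2)*(-4) = 4 + 6*(-4) = 4 - 24 = -20)
(c(9) - 90)*(-12) = (-20 - 90)*(-12) = -110*(-12) = 1320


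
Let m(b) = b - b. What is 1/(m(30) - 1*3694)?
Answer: -1/3694 ≈ -0.00027071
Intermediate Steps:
m(b) = 0
1/(m(30) - 1*3694) = 1/(0 - 1*3694) = 1/(0 - 3694) = 1/(-3694) = -1/3694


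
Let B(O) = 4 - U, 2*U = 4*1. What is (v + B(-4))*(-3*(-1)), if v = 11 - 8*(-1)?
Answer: 63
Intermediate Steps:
U = 2 (U = (4*1)/2 = (½)*4 = 2)
v = 19 (v = 11 - 1*(-8) = 11 + 8 = 19)
B(O) = 2 (B(O) = 4 - 1*2 = 4 - 2 = 2)
(v + B(-4))*(-3*(-1)) = (19 + 2)*(-3*(-1)) = 21*3 = 63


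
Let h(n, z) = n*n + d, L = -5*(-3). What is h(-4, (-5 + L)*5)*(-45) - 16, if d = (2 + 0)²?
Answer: -916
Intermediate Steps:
L = 15
d = 4 (d = 2² = 4)
h(n, z) = 4 + n² (h(n, z) = n*n + 4 = n² + 4 = 4 + n²)
h(-4, (-5 + L)*5)*(-45) - 16 = (4 + (-4)²)*(-45) - 16 = (4 + 16)*(-45) - 16 = 20*(-45) - 16 = -900 - 16 = -916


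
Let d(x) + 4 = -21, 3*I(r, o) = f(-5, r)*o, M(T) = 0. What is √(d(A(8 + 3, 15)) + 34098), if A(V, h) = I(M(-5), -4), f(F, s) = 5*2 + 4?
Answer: √34073 ≈ 184.59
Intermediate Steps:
f(F, s) = 14 (f(F, s) = 10 + 4 = 14)
I(r, o) = 14*o/3 (I(r, o) = (14*o)/3 = 14*o/3)
A(V, h) = -56/3 (A(V, h) = (14/3)*(-4) = -56/3)
d(x) = -25 (d(x) = -4 - 21 = -25)
√(d(A(8 + 3, 15)) + 34098) = √(-25 + 34098) = √34073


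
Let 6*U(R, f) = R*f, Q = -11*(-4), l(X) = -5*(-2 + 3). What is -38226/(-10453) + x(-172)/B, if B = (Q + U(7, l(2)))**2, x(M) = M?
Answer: 1939884690/548165773 ≈ 3.5389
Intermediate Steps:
l(X) = -5 (l(X) = -5*1 = -5)
Q = 44
U(R, f) = R*f/6 (U(R, f) = (R*f)/6 = R*f/6)
B = 52441/36 (B = (44 + (1/6)*7*(-5))**2 = (44 - 35/6)**2 = (229/6)**2 = 52441/36 ≈ 1456.7)
-38226/(-10453) + x(-172)/B = -38226/(-10453) - 172/52441/36 = -38226*(-1/10453) - 172*36/52441 = 38226/10453 - 6192/52441 = 1939884690/548165773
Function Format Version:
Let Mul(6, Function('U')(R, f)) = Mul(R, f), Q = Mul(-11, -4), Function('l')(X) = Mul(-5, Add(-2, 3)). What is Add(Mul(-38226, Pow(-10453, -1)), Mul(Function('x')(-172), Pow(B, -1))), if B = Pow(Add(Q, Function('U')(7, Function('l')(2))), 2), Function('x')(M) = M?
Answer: Rational(1939884690, 548165773) ≈ 3.5389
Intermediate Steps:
Function('l')(X) = -5 (Function('l')(X) = Mul(-5, 1) = -5)
Q = 44
Function('U')(R, f) = Mul(Rational(1, 6), R, f) (Function('U')(R, f) = Mul(Rational(1, 6), Mul(R, f)) = Mul(Rational(1, 6), R, f))
B = Rational(52441, 36) (B = Pow(Add(44, Mul(Rational(1, 6), 7, -5)), 2) = Pow(Add(44, Rational(-35, 6)), 2) = Pow(Rational(229, 6), 2) = Rational(52441, 36) ≈ 1456.7)
Add(Mul(-38226, Pow(-10453, -1)), Mul(Function('x')(-172), Pow(B, -1))) = Add(Mul(-38226, Pow(-10453, -1)), Mul(-172, Pow(Rational(52441, 36), -1))) = Add(Mul(-38226, Rational(-1, 10453)), Mul(-172, Rational(36, 52441))) = Add(Rational(38226, 10453), Rational(-6192, 52441)) = Rational(1939884690, 548165773)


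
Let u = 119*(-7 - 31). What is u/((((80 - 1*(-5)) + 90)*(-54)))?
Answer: 323/675 ≈ 0.47852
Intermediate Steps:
u = -4522 (u = 119*(-38) = -4522)
u/((((80 - 1*(-5)) + 90)*(-54))) = -4522*(-1/(54*((80 - 1*(-5)) + 90))) = -4522*(-1/(54*((80 + 5) + 90))) = -4522*(-1/(54*(85 + 90))) = -4522/(175*(-54)) = -4522/(-9450) = -4522*(-1/9450) = 323/675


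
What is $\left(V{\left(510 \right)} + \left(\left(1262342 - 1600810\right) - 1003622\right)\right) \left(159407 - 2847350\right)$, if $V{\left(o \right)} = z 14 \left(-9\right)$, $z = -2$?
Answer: $3606784059234$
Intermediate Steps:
$V{\left(o \right)} = 252$ ($V{\left(o \right)} = \left(-2\right) 14 \left(-9\right) = \left(-28\right) \left(-9\right) = 252$)
$\left(V{\left(510 \right)} + \left(\left(1262342 - 1600810\right) - 1003622\right)\right) \left(159407 - 2847350\right) = \left(252 + \left(\left(1262342 - 1600810\right) - 1003622\right)\right) \left(159407 - 2847350\right) = \left(252 - 1342090\right) \left(-2687943\right) = \left(-1341838\right) \left(-2687943\right) = 3606784059234$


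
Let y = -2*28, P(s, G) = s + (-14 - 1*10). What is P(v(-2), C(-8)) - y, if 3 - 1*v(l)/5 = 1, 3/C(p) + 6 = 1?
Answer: 42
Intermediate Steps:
C(p) = -3/5 (C(p) = 3/(-6 + 1) = 3/(-5) = 3*(-1/5) = -3/5)
v(l) = 10 (v(l) = 15 - 5*1 = 15 - 5 = 10)
P(s, G) = -24 + s (P(s, G) = s + (-14 - 10) = s - 24 = -24 + s)
y = -56
P(v(-2), C(-8)) - y = (-24 + 10) - 1*(-56) = -14 + 56 = 42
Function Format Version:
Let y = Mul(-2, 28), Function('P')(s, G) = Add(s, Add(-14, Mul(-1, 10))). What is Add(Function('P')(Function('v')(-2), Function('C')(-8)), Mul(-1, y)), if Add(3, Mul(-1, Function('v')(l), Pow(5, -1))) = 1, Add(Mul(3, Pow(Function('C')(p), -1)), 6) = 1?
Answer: 42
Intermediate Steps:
Function('C')(p) = Rational(-3, 5) (Function('C')(p) = Mul(3, Pow(Add(-6, 1), -1)) = Mul(3, Pow(-5, -1)) = Mul(3, Rational(-1, 5)) = Rational(-3, 5))
Function('v')(l) = 10 (Function('v')(l) = Add(15, Mul(-5, 1)) = Add(15, -5) = 10)
Function('P')(s, G) = Add(-24, s) (Function('P')(s, G) = Add(s, Add(-14, -10)) = Add(s, -24) = Add(-24, s))
y = -56
Add(Function('P')(Function('v')(-2), Function('C')(-8)), Mul(-1, y)) = Add(Add(-24, 10), Mul(-1, -56)) = Add(-14, 56) = 42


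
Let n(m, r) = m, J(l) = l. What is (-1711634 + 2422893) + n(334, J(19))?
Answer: 711593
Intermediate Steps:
(-1711634 + 2422893) + n(334, J(19)) = (-1711634 + 2422893) + 334 = 711259 + 334 = 711593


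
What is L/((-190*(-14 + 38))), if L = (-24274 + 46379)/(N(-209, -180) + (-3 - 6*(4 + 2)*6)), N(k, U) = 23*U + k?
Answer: 4421/4166016 ≈ 0.0010612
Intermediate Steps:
N(k, U) = k + 23*U
L = -22105/4568 (L = (-24274 + 46379)/((-209 + 23*(-180)) + (-3 - 6*(4 + 2)*6)) = 22105/((-209 - 4140) + (-3 - 36*6)) = 22105/(-4349 + (-3 - 6*36)) = 22105/(-4349 + (-3 - 216)) = 22105/(-4349 - 219) = 22105/(-4568) = 22105*(-1/4568) = -22105/4568 ≈ -4.8391)
L/((-190*(-14 + 38))) = -22105*(-1/(190*(-14 + 38)))/4568 = -22105/(4568*((-190*24))) = -22105/4568/(-4560) = -22105/4568*(-1/4560) = 4421/4166016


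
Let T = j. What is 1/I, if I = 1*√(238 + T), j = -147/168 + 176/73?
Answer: 2*√20423794/139889 ≈ 0.064612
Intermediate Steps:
j = 897/584 (j = -147*1/168 + 176*(1/73) = -7/8 + 176/73 = 897/584 ≈ 1.5360)
T = 897/584 ≈ 1.5360
I = √20423794/292 (I = 1*√(238 + 897/584) = 1*√(139889/584) = 1*(√20423794/292) = √20423794/292 ≈ 15.477)
1/I = 1/(√20423794/292) = 2*√20423794/139889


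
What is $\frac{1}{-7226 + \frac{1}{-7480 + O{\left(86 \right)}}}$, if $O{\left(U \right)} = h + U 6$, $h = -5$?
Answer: $- \frac{6969}{50357995} \approx -0.00013839$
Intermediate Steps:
$O{\left(U \right)} = -5 + 6 U$ ($O{\left(U \right)} = -5 + U 6 = -5 + 6 U$)
$\frac{1}{-7226 + \frac{1}{-7480 + O{\left(86 \right)}}} = \frac{1}{-7226 + \frac{1}{-7480 + \left(-5 + 6 \cdot 86\right)}} = \frac{1}{-7226 + \frac{1}{-7480 + \left(-5 + 516\right)}} = \frac{1}{-7226 + \frac{1}{-7480 + 511}} = \frac{1}{-7226 + \frac{1}{-6969}} = \frac{1}{-7226 - \frac{1}{6969}} = \frac{1}{- \frac{50357995}{6969}} = - \frac{6969}{50357995}$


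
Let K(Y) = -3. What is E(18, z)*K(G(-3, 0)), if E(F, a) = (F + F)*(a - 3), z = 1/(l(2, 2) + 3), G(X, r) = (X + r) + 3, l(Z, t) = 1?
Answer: 297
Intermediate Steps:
G(X, r) = 3 + X + r
z = 1/4 (z = 1/(1 + 3) = 1/4 ≈ 0.25000)
E(F, a) = 2*F*(-3 + a) (E(F, a) = (2*F)*(-3 + a) = 2*F*(-3 + a))
E(18, z)*K(G(-3, 0)) = (2*18*(-3 + 1/4))*(-3) = (2*18*(-11/4))*(-3) = -99*(-3) = 297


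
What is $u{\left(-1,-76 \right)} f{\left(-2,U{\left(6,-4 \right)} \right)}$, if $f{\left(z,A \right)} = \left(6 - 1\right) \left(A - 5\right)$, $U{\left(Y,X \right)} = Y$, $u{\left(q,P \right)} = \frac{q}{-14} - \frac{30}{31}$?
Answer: $- \frac{1945}{434} \approx -4.4816$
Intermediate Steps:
$u{\left(q,P \right)} = - \frac{30}{31} - \frac{q}{14}$ ($u{\left(q,P \right)} = q \left(- \frac{1}{14}\right) - \frac{30}{31} = - \frac{q}{14} - \frac{30}{31} = - \frac{30}{31} - \frac{q}{14}$)
$f{\left(z,A \right)} = -25 + 5 A$ ($f{\left(z,A \right)} = 5 \left(-5 + A\right) = -25 + 5 A$)
$u{\left(-1,-76 \right)} f{\left(-2,U{\left(6,-4 \right)} \right)} = \left(- \frac{30}{31} - - \frac{1}{14}\right) \left(-25 + 5 \cdot 6\right) = \left(- \frac{30}{31} + \frac{1}{14}\right) \left(-25 + 30\right) = \left(- \frac{389}{434}\right) 5 = - \frac{1945}{434}$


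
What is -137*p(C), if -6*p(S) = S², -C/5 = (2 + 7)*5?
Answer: 2311875/2 ≈ 1.1559e+6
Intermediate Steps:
C = -225 (C = -5*(2 + 7)*5 = -45*5 = -5*45 = -225)
p(S) = -S²/6
-137*p(C) = -(-137)*(-225)²/6 = -(-137)*50625/6 = -137*(-16875/2) = 2311875/2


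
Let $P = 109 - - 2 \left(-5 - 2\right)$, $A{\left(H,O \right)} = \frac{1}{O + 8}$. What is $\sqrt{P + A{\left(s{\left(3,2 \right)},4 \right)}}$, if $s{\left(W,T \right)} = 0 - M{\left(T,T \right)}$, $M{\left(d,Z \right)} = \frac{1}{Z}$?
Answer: $\frac{\sqrt{3423}}{6} \approx 9.7511$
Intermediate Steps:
$s{\left(W,T \right)} = - \frac{1}{T}$ ($s{\left(W,T \right)} = 0 - \frac{1}{T} = - \frac{1}{T}$)
$A{\left(H,O \right)} = \frac{1}{8 + O}$
$P = 95$ ($P = 109 - \left(-2\right) \left(-7\right) = 109 - 14 = 95$)
$\sqrt{P + A{\left(s{\left(3,2 \right)},4 \right)}} = \sqrt{95 + \frac{1}{8 + 4}} = \sqrt{95 + \frac{1}{12}} = \sqrt{\frac{1141}{12}} = \frac{\sqrt{3423}}{6}$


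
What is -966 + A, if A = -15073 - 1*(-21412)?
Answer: 5373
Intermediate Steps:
A = 6339 (A = -15073 + 21412 = 6339)
-966 + A = -966 + 6339 = 5373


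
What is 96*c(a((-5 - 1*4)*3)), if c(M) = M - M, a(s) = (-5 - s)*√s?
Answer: 0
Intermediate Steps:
a(s) = √s*(-5 - s)
c(M) = 0
96*c(a((-5 - 1*4)*3)) = 96*0 = 0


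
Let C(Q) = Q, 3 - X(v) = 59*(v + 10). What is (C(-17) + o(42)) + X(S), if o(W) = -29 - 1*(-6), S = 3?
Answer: -804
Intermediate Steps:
X(v) = -587 - 59*v (X(v) = 3 - 59*(v + 10) = 3 - 59*(10 + v) = 3 - (590 + 59*v) = 3 + (-590 - 59*v) = -587 - 59*v)
o(W) = -23 (o(W) = -29 + 6 = -23)
(C(-17) + o(42)) + X(S) = (-17 - 23) + (-587 - 59*3) = -40 + (-587 - 177) = -40 - 764 = -804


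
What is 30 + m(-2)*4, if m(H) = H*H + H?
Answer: 38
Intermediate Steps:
m(H) = H + H² (m(H) = H² + H = H + H²)
30 + m(-2)*4 = 30 - 2*(1 - 2)*4 = 30 - 2*(-1)*4 = 30 + 2*4 = 30 + 8 = 38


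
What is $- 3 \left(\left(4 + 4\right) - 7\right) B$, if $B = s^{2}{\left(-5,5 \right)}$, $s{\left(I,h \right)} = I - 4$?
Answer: $-243$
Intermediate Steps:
$s{\left(I,h \right)} = -4 + I$
$B = 81$ ($B = \left(-4 - 5\right)^{2} = \left(-9\right)^{2} = 81$)
$- 3 \left(\left(4 + 4\right) - 7\right) B = - 3 \left(\left(4 + 4\right) - 7\right) 81 = - 3 \left(8 - 7\right) 81 = \left(-3\right) 1 \cdot 81 = \left(-3\right) 81 = -243$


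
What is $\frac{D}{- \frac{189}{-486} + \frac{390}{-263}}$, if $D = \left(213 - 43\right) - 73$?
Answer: $- \frac{459198}{5179} \approx -88.665$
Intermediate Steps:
$D = 97$ ($D = \left(213 - 43\right) - 73 = 170 - 73 = 97$)
$\frac{D}{- \frac{189}{-486} + \frac{390}{-263}} = \frac{97}{- \frac{189}{-486} + \frac{390}{-263}} = \frac{97}{\left(-189\right) \left(- \frac{1}{486}\right) + 390 \left(- \frac{1}{263}\right)} = \frac{97}{\frac{7}{18} - \frac{390}{263}} = \frac{97}{- \frac{5179}{4734}} = 97 \left(- \frac{4734}{5179}\right) = - \frac{459198}{5179}$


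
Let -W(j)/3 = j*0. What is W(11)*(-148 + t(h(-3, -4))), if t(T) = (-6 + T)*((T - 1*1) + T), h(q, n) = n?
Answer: 0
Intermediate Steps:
W(j) = 0 (W(j) = -3*j*0 = -3*0 = 0)
t(T) = (-1 + 2*T)*(-6 + T) (t(T) = (-6 + T)*((T - 1) + T) = (-6 + T)*((-1 + T) + T) = (-6 + T)*(-1 + 2*T) = (-1 + 2*T)*(-6 + T))
W(11)*(-148 + t(h(-3, -4))) = 0*(-148 + (6 - 13*(-4) + 2*(-4)²)) = 0*(-148 + (6 + 52 + 2*16)) = 0*(-148 + (6 + 52 + 32)) = 0*(-148 + 90) = 0*(-58) = 0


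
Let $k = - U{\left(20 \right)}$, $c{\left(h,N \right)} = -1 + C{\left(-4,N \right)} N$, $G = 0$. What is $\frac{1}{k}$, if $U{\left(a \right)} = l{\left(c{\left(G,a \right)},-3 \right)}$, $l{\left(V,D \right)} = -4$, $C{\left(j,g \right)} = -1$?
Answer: $\frac{1}{4} \approx 0.25$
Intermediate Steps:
$c{\left(h,N \right)} = -1 - N$
$U{\left(a \right)} = -4$
$k = 4$ ($k = \left(-1\right) \left(-4\right) = 4$)
$\frac{1}{k} = \frac{1}{4}$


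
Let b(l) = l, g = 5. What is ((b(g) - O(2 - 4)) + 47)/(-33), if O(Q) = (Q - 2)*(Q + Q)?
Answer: -12/11 ≈ -1.0909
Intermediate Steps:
O(Q) = 2*Q*(-2 + Q) (O(Q) = (-2 + Q)*(2*Q) = 2*Q*(-2 + Q))
((b(g) - O(2 - 4)) + 47)/(-33) = ((5 - 2*(2 - 4)*(-2 + (2 - 4))) + 47)/(-33) = -((5 - 2*(-2)*(-2 - 2)) + 47)/33 = -((5 - 2*(-2)*(-4)) + 47)/33 = -((5 - 1*16) + 47)/33 = -((5 - 16) + 47)/33 = -(-11 + 47)/33 = -1/33*36 = -12/11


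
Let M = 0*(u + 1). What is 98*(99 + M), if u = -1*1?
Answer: 9702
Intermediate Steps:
u = -1
M = 0 (M = 0*(-1 + 1) = 0*0 = 0)
98*(99 + M) = 98*(99 + 0) = 98*99 = 9702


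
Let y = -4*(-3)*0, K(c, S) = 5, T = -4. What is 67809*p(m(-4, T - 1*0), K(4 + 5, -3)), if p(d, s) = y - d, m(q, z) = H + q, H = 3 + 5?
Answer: -271236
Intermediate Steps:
y = 0 (y = 12*0 = 0)
H = 8
m(q, z) = 8 + q
p(d, s) = -d (p(d, s) = 0 - d = -d)
67809*p(m(-4, T - 1*0), K(4 + 5, -3)) = 67809*(-(8 - 4)) = 67809*(-1*4) = 67809*(-4) = -271236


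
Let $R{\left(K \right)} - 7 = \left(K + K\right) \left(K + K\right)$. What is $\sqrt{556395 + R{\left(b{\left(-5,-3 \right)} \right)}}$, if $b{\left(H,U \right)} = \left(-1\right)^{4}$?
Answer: $\sqrt{556406} \approx 745.93$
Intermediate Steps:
$b{\left(H,U \right)} = 1$
$R{\left(K \right)} = 7 + 4 K^{2}$ ($R{\left(K \right)} = 7 + \left(K + K\right) \left(K + K\right) = 7 + 2 K 2 K = 7 + 4 K^{2}$)
$\sqrt{556395 + R{\left(b{\left(-5,-3 \right)} \right)}} = \sqrt{556395 + \left(7 + 4 \cdot 1^{2}\right)} = \sqrt{556395 + \left(7 + 4 \cdot 1\right)} = \sqrt{556395 + \left(7 + 4\right)} = \sqrt{556395 + 11} = \sqrt{556406}$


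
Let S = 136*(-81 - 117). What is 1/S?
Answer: -1/26928 ≈ -3.7136e-5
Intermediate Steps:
S = -26928 (S = 136*(-198) = -26928)
1/S = 1/(-26928) = -1/26928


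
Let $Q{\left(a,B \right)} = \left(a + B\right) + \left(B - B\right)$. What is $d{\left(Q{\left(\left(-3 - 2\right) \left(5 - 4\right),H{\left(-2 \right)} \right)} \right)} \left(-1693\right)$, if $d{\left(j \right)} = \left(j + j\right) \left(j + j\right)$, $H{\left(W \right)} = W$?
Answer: $-331828$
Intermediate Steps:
$Q{\left(a,B \right)} = B + a$ ($Q{\left(a,B \right)} = \left(B + a\right) + 0 = B + a$)
$d{\left(j \right)} = 4 j^{2}$ ($d{\left(j \right)} = 2 j 2 j = 4 j^{2}$)
$d{\left(Q{\left(\left(-3 - 2\right) \left(5 - 4\right),H{\left(-2 \right)} \right)} \right)} \left(-1693\right) = 4 \left(-2 + \left(-3 - 2\right) \left(5 - 4\right)\right)^{2} \left(-1693\right) = 4 \left(-2 - 5\right)^{2} \left(-1693\right) = 4 \left(-7\right)^{2} \left(-1693\right) = 4 \cdot 49 \left(-1693\right) = 196 \left(-1693\right) = -331828$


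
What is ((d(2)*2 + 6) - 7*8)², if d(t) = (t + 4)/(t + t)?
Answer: 2209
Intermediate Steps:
d(t) = (4 + t)/(2*t) (d(t) = (4 + t)/((2*t)) = (4 + t)*(1/(2*t)) = (4 + t)/(2*t))
((d(2)*2 + 6) - 7*8)² = ((((½)*(4 + 2)/2)*2 + 6) - 7*8)² = ((((½)*(½)*6)*2 + 6) - 56)² = (((3/2)*2 + 6) - 56)² = ((3 + 6) - 56)² = (9 - 56)² = (-47)² = 2209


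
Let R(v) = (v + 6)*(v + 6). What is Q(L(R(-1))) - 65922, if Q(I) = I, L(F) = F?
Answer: -65897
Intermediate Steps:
R(v) = (6 + v)² (R(v) = (6 + v)*(6 + v) = (6 + v)²)
Q(L(R(-1))) - 65922 = (6 - 1)² - 65922 = 5² - 65922 = 25 - 65922 = -65897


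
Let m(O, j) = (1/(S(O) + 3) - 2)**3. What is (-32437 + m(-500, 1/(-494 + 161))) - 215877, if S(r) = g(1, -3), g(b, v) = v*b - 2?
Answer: -1986637/8 ≈ -2.4833e+5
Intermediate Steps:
g(b, v) = -2 + b*v (g(b, v) = b*v - 2 = -2 + b*v)
S(r) = -5 (S(r) = -2 + 1*(-3) = -2 - 3 = -5)
m(O, j) = -125/8 (m(O, j) = (1/(-5 + 3) - 2)**3 = (1/(-2) - 2)**3 = (-1/2 - 2)**3 = (-5/2)**3 = -125/8)
(-32437 + m(-500, 1/(-494 + 161))) - 215877 = (-32437 - 125/8) - 215877 = -259621/8 - 215877 = -1986637/8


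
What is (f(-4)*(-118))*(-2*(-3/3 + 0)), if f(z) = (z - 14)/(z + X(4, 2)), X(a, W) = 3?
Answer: -4248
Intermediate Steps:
f(z) = (-14 + z)/(3 + z) (f(z) = (z - 14)/(z + 3) = (-14 + z)/(3 + z))
(f(-4)*(-118))*(-2*(-3/3 + 0)) = (((-14 - 4)/(3 - 4))*(-118))*(-2*(-3/3 + 0)) = ((-18/(-1))*(-118))*(-2*(-3*⅓ + 0)) = (-1*(-18)*(-118))*(-2*(-1 + 0)) = (18*(-118))*(-2*(-1)) = -2124*2 = -4248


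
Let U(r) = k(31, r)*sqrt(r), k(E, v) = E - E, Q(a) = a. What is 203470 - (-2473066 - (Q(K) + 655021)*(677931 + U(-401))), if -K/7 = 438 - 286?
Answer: 443340399503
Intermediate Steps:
K = -1064 (K = -7*(438 - 286) = -7*152 = -1064)
k(E, v) = 0
U(r) = 0 (U(r) = 0*sqrt(r) = 0)
203470 - (-2473066 - (Q(K) + 655021)*(677931 + U(-401))) = 203470 - (-2473066 - (-1064 + 655021)*(677931 + 0)) = 203470 - (-2473066 - 653957*677931) = 203470 - (-2473066 - 1*443337722967) = 203470 - (-2473066 - 443337722967) = 203470 - 1*(-443340196033) = 203470 + 443340196033 = 443340399503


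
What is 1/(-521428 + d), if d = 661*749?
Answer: -1/26339 ≈ -3.7967e-5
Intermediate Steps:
d = 495089
1/(-521428 + d) = 1/(-521428 + 495089) = 1/(-26339) = -1/26339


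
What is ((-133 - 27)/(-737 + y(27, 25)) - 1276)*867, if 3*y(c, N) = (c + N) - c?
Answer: -1208969076/1093 ≈ -1.1061e+6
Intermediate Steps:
y(c, N) = N/3 (y(c, N) = ((c + N) - c)/3 = ((N + c) - c)/3 = N/3)
((-133 - 27)/(-737 + y(27, 25)) - 1276)*867 = ((-133 - 27)/(-737 + (1/3)*25) - 1276)*867 = (-160/(-737 + 25/3) - 1276)*867 = (-160/(-2186/3) - 1276)*867 = (-160*(-3/2186) - 1276)*867 = (240/1093 - 1276)*867 = -1394428/1093*867 = -1208969076/1093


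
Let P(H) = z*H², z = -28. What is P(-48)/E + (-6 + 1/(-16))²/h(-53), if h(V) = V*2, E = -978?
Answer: 290232605/4423168 ≈ 65.616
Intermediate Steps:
h(V) = 2*V
P(H) = -28*H²
P(-48)/E + (-6 + 1/(-16))²/h(-53) = -28*(-48)²/(-978) + (-6 + 1/(-16))²/((2*(-53))) = -28*2304*(-1/978) + (-6 - 1/16)²/(-106) = -64512*(-1/978) + (-97/16)²*(-1/106) = 10752/163 + (9409/256)*(-1/106) = 10752/163 - 9409/27136 = 290232605/4423168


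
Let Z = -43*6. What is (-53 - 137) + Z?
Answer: -448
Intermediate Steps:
Z = -258
(-53 - 137) + Z = (-53 - 137) - 258 = -190 - 258 = -448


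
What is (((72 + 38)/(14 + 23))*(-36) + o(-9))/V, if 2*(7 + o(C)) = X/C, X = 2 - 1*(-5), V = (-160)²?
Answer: -76201/17049600 ≈ -0.0044694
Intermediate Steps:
V = 25600
X = 7 (X = 2 + 5 = 7)
o(C) = -7 + 7/(2*C) (o(C) = -7 + (7/C)/2 = -7 + 7/(2*C))
(((72 + 38)/(14 + 23))*(-36) + o(-9))/V = (((72 + 38)/(14 + 23))*(-36) + (-7 + (7/2)/(-9)))/25600 = ((110/37)*(-36) + (-7 + (7/2)*(-⅑)))*(1/25600) = ((110*(1/37))*(-36) + (-7 - 7/18))*(1/25600) = ((110/37)*(-36) - 133/18)*(1/25600) = (-3960/37 - 133/18)*(1/25600) = -76201/666*1/25600 = -76201/17049600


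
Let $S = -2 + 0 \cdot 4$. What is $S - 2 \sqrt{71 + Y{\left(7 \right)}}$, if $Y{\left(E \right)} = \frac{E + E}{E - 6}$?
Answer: $-2 - 2 \sqrt{85} \approx -20.439$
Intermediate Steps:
$Y{\left(E \right)} = \frac{2 E}{-6 + E}$
$S = -2$ ($S = -2 + 0 = -2$)
$S - 2 \sqrt{71 + Y{\left(7 \right)}} = -2 - 2 \sqrt{71 + 2 \cdot 7 \frac{1}{-6 + 7}} = -2 - 2 \sqrt{71 + 2 \cdot 7 \cdot 1^{-1}} = -2 - 2 \sqrt{71 + 2 \cdot 7 \cdot 1} = -2 - 2 \sqrt{71 + 14} = -2 - 2 \sqrt{85}$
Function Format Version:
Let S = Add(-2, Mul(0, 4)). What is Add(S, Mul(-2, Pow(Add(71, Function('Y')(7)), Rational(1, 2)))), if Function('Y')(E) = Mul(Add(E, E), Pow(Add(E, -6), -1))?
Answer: Add(-2, Mul(-2, Pow(85, Rational(1, 2)))) ≈ -20.439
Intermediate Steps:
Function('Y')(E) = Mul(2, E, Pow(Add(-6, E), -1)) (Function('Y')(E) = Mul(Mul(2, E), Pow(Add(-6, E), -1)) = Mul(2, E, Pow(Add(-6, E), -1)))
S = -2 (S = Add(-2, 0) = -2)
Add(S, Mul(-2, Pow(Add(71, Function('Y')(7)), Rational(1, 2)))) = Add(-2, Mul(-2, Pow(Add(71, Mul(2, 7, Pow(Add(-6, 7), -1))), Rational(1, 2)))) = Add(-2, Mul(-2, Pow(Add(71, Mul(2, 7, Pow(1, -1))), Rational(1, 2)))) = Add(-2, Mul(-2, Pow(Add(71, Mul(2, 7, 1)), Rational(1, 2)))) = Add(-2, Mul(-2, Pow(Add(71, 14), Rational(1, 2)))) = Add(-2, Mul(-2, Pow(85, Rational(1, 2))))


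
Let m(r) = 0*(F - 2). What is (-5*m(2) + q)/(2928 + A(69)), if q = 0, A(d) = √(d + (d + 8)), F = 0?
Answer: 0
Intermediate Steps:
A(d) = √(8 + 2*d) (A(d) = √(d + (8 + d)) = √(8 + 2*d))
m(r) = 0 (m(r) = 0*(0 - 2) = 0*(-2) = 0)
(-5*m(2) + q)/(2928 + A(69)) = (-5*0 + 0)/(2928 + √(8 + 2*69)) = (0 + 0)/(2928 + √(8 + 138)) = 0/(2928 + √146) = 0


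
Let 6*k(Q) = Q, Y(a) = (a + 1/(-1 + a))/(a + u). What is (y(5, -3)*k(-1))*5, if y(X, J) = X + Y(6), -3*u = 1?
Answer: -259/51 ≈ -5.0784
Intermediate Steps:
u = -⅓ (u = -⅓*1 = -⅓ ≈ -0.33333)
Y(a) = (a + 1/(-1 + a))/(-⅓ + a) (Y(a) = (a + 1/(-1 + a))/(a - ⅓) = (a + 1/(-1 + a))/(-⅓ + a))
k(Q) = Q/6
y(X, J) = 93/85 + X (y(X, J) = X + 3*(1 + 6² - 1*6)/(1 - 4*6 + 3*6²) = X + 3*(1 + 36 - 6)/(1 - 24 + 3*36) = X + 3*31/(1 - 24 + 108) = X + 3*31/85 = X + 3*(1/85)*31 = X + 93/85 = 93/85 + X)
(y(5, -3)*k(-1))*5 = ((93/85 + 5)*((⅙)*(-1)))*5 = ((518/85)*(-⅙))*5 = -259/255*5 = -259/51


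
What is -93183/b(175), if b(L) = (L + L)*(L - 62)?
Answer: -93183/39550 ≈ -2.3561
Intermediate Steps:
b(L) = 2*L*(-62 + L) (b(L) = (2*L)*(-62 + L) = 2*L*(-62 + L))
-93183/b(175) = -93183*1/(350*(-62 + 175)) = -93183/(2*175*113) = -93183/39550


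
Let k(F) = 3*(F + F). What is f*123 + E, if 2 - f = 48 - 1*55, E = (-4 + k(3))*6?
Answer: 1191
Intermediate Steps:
k(F) = 6*F (k(F) = 3*(2*F) = 6*F)
E = 84 (E = (-4 + 6*3)*6 = (-4 + 18)*6 = 14*6 = 84)
f = 9 (f = 2 - (48 - 1*55) = 2 - (48 - 55) = 2 - 1*(-7) = 2 + 7 = 9)
f*123 + E = 9*123 + 84 = 1107 + 84 = 1191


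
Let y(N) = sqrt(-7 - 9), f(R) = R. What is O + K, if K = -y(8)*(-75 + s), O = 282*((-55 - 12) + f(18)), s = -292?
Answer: -13818 + 1468*I ≈ -13818.0 + 1468.0*I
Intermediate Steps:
y(N) = 4*I (y(N) = sqrt(-16) = 4*I)
O = -13818 (O = 282*((-55 - 12) + 18) = 282*(-67 + 18) = 282*(-49) = -13818)
K = 1468*I (K = -4*I*(-75 - 292) = -4*I*(-367) = -(-1468)*I = 1468*I ≈ 1468.0*I)
O + K = -13818 + 1468*I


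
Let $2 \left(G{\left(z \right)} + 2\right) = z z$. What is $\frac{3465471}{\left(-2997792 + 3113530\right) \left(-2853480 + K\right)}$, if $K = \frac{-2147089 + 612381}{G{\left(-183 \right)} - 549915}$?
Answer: $- \frac{18203880165}{1734810600193664} \approx -1.0493 \cdot 10^{-5}$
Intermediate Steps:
$G{\left(z \right)} = -2 + \frac{z^{2}}{2}$ ($G{\left(z \right)} = -2 + \frac{z z}{2} = -2 + \frac{z^{2}}{2}$)
$K = \frac{438488}{152335}$ ($K = \frac{-2147089 + 612381}{\left(-2 + \frac{\left(-183\right)^{2}}{2}\right) - 549915} = - \frac{1534708}{\left(-2 + \frac{1}{2} \cdot 33489\right) - 549915} = - \frac{1534708}{\left(-2 + \frac{33489}{2}\right) - 549915} = - \frac{1534708}{\frac{33485}{2} - 549915} = - \frac{1534708}{- \frac{1066345}{2}} = \left(-1534708\right) \left(- \frac{2}{1066345}\right) = \frac{438488}{152335} \approx 2.8784$)
$\frac{3465471}{\left(-2997792 + 3113530\right) \left(-2853480 + K\right)} = \frac{3465471}{\left(-2997792 + 3113530\right) \left(-2853480 + \frac{438488}{152335}\right)} = \frac{3465471}{115738 \left(- \frac{434684437312}{152335}\right)} = \frac{3465471}{- \frac{50309507405616256}{152335}} = 3465471 \left(- \frac{152335}{50309507405616256}\right) = - \frac{18203880165}{1734810600193664}$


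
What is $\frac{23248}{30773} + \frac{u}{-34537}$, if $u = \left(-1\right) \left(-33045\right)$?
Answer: $- \frac{213977609}{1062807101} \approx -0.20133$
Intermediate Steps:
$u = 33045$
$\frac{23248}{30773} + \frac{u}{-34537} = \frac{23248}{30773} + \frac{33045}{-34537} = 23248 \cdot \frac{1}{30773} + 33045 \left(- \frac{1}{34537}\right) = \frac{23248}{30773} - \frac{33045}{34537} = - \frac{213977609}{1062807101}$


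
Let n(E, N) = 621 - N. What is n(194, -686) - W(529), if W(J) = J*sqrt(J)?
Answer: -10860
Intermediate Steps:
W(J) = J**(3/2)
n(194, -686) - W(529) = (621 - 1*(-686)) - 529**(3/2) = (621 + 686) - 1*12167 = 1307 - 12167 = -10860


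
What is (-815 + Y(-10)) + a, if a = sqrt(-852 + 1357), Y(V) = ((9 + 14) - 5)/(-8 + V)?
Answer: -816 + sqrt(505) ≈ -793.53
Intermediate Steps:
Y(V) = 18/(-8 + V) (Y(V) = (23 - 5)/(-8 + V) = 18/(-8 + V))
a = sqrt(505) ≈ 22.472
(-815 + Y(-10)) + a = (-815 + 18/(-8 - 10)) + sqrt(505) = (-815 + 18/(-18)) + sqrt(505) = (-815 + 18*(-1/18)) + sqrt(505) = (-815 - 1) + sqrt(505) = -816 + sqrt(505)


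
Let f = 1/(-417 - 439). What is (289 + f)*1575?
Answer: 389628225/856 ≈ 4.5517e+5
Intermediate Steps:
f = -1/856 (f = 1/(-856) = -1/856 ≈ -0.0011682)
(289 + f)*1575 = (289 - 1/856)*1575 = (247383/856)*1575 = 389628225/856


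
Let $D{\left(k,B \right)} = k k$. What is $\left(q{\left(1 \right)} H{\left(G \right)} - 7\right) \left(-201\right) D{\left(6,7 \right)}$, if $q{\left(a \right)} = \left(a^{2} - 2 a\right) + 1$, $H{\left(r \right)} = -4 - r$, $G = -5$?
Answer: $50652$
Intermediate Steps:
$q{\left(a \right)} = 1 + a^{2} - 2 a$
$D{\left(k,B \right)} = k^{2}$
$\left(q{\left(1 \right)} H{\left(G \right)} - 7\right) \left(-201\right) D{\left(6,7 \right)} = \left(\left(1 + 1^{2} - 2\right) \left(-4 - -5\right) - 7\right) \left(-201\right) 6^{2} = \left(\left(1 + 1 - 2\right) \left(-4 + 5\right) - 7\right) \left(-201\right) 36 = \left(0 \cdot 1 - 7\right) \left(-201\right) 36 = \left(0 - 7\right) \left(-201\right) 36 = \left(-7\right) \left(-201\right) 36 = 1407 \cdot 36 = 50652$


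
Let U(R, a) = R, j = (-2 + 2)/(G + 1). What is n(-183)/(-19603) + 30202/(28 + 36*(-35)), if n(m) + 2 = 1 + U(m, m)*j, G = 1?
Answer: -296024287/12075448 ≈ -24.515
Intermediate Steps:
j = 0 (j = (-2 + 2)/(1 + 1) = 0/2 = 0*(½) = 0)
n(m) = -1 (n(m) = -2 + (1 + m*0) = -2 + (1 + 0) = -2 + 1 = -1)
n(-183)/(-19603) + 30202/(28 + 36*(-35)) = -1/(-19603) + 30202/(28 + 36*(-35)) = -1*(-1/19603) + 30202/(28 - 1260) = 1/19603 + 30202/(-1232) = 1/19603 + 30202*(-1/1232) = 1/19603 - 15101/616 = -296024287/12075448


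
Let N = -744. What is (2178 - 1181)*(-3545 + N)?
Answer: -4276133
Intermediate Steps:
(2178 - 1181)*(-3545 + N) = (2178 - 1181)*(-3545 - 744) = 997*(-4289) = -4276133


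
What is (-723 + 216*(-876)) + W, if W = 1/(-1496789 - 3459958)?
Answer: -941479568434/4956747 ≈ -1.8994e+5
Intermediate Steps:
W = -1/4956747 (W = 1/(-4956747) = -1/4956747 ≈ -2.0175e-7)
(-723 + 216*(-876)) + W = (-723 + 216*(-876)) - 1/4956747 = (-723 - 189216) - 1/4956747 = -189939 - 1/4956747 = -941479568434/4956747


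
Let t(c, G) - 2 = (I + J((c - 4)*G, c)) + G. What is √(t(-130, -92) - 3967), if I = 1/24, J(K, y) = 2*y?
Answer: 19*I*√1722/12 ≈ 65.704*I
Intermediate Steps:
I = 1/24 ≈ 0.041667
t(c, G) = 49/24 + G + 2*c (t(c, G) = 2 + ((1/24 + 2*c) + G) = 2 + (1/24 + G + 2*c) = 49/24 + G + 2*c)
√(t(-130, -92) - 3967) = √((49/24 - 92 + 2*(-130)) - 3967) = √((49/24 - 92 - 260) - 3967) = √(-8399/24 - 3967) = √(-103607/24) = 19*I*√1722/12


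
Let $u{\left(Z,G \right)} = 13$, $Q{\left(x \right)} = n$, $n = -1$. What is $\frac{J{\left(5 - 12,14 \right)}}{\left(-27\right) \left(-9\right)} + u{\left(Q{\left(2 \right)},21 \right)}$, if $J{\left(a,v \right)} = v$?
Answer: $\frac{3173}{243} \approx 13.058$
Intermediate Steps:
$Q{\left(x \right)} = -1$
$\frac{J{\left(5 - 12,14 \right)}}{\left(-27\right) \left(-9\right)} + u{\left(Q{\left(2 \right)},21 \right)} = \frac{1}{\left(-27\right) \left(-9\right)} 14 + 13 = \frac{1}{243} \cdot 14 + 13 = \frac{14}{243} + 13 = \frac{3173}{243}$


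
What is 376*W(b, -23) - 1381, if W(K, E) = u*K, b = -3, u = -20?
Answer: 21179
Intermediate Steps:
W(K, E) = -20*K
376*W(b, -23) - 1381 = 376*(-20*(-3)) - 1381 = 376*60 - 1381 = 22560 - 1381 = 21179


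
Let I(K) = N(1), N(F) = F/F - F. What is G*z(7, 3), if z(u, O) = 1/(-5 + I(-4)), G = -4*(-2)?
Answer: -8/5 ≈ -1.6000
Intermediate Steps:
G = 8
N(F) = 1 - F
I(K) = 0 (I(K) = 1 - 1*1 = 1 - 1 = 0)
z(u, O) = -⅕ (z(u, O) = 1/(-5 + 0) = 1/(-5) = -⅕)
G*z(7, 3) = 8*(-⅕) = -8/5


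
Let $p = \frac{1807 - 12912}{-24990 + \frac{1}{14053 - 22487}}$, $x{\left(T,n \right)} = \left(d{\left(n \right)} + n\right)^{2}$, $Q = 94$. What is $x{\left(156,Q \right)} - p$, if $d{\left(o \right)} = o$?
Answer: $\frac{7449207862814}{210765661} \approx 35344.0$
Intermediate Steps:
$x{\left(T,n \right)} = 4 n^{2}$ ($x{\left(T,n \right)} = \left(n + n\right)^{2} = \left(2 n\right)^{2} = 4 n^{2}$)
$p = \frac{93659570}{210765661}$ ($p = \frac{1807 - 12912}{-24990 + \frac{1}{-8434}} = - \frac{11105}{-24990 - \frac{1}{8434}} = - \frac{11105}{- \frac{210765661}{8434}} = \left(-11105\right) \left(- \frac{8434}{210765661}\right) = \frac{93659570}{210765661} \approx 0.44438$)
$x{\left(156,Q \right)} - p = 4 \cdot 94^{2} - \frac{93659570}{210765661} = 4 \cdot 8836 - \frac{93659570}{210765661} = 35344 - \frac{93659570}{210765661} = \frac{7449207862814}{210765661}$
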